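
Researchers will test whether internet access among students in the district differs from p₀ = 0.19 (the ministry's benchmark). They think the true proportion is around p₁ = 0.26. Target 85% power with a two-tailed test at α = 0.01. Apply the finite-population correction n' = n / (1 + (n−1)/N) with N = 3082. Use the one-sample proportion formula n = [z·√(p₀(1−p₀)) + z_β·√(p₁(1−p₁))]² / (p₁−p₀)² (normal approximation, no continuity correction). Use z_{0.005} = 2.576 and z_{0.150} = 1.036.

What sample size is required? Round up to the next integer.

n = 384

n = [z_{α/2}·√(p₀q₀) + z_β·√(p₁q₁)]² / (p₁ − p₀)²
  = [2.576·√(0.19·0.81) + 1.036·√(0.26·0.74)]² / (0.07)²
  = [2.576·0.3923 + 1.036·0.4386]² / 0.0049
  = [1.4650]² / 0.0049
  = 438.00
Finite-population correction (N = 3082): 438.00 / (1 + (438.00 − 1)/3082) = 383.61.
Round up → n = 384.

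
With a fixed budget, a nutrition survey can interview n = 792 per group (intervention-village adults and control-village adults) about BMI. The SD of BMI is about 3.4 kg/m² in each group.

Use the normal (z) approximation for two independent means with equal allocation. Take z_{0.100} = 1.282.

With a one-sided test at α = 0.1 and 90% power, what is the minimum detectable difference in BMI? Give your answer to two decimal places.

δ = (z_α + z_β) · √((σ₁²+σ₂²)/n)
  = (1.282 + 1.282) · √(23.12/792)
  = 2.564 · √0.02919
  = 2.564 · 0.1709
  = 0.4381

Minimum detectable difference ≈ 0.44 kg/m²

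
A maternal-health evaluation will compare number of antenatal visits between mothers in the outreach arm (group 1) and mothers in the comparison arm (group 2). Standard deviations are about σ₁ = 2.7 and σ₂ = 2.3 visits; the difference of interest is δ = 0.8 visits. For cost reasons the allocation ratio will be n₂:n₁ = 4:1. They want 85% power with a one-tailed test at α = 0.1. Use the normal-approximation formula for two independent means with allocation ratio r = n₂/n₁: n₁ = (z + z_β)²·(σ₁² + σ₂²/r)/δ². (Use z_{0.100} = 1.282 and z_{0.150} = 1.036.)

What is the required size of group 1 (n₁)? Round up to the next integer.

n₁ = (z_α + z_β)² · (σ₁² + σ₂²/r) / δ²
   = (1.282 + 1.036)² · (2.7² + 2.3²/4) / 0.8²
   = 5.3731 · (7.29 + 1.3225) / 0.64
   = 5.3731 · 8.6125 / 0.64
   = 72.31
Round up → n₁ = 73; n₂ = r·n₁ = 4 × 73 = 292.

n₁ = 73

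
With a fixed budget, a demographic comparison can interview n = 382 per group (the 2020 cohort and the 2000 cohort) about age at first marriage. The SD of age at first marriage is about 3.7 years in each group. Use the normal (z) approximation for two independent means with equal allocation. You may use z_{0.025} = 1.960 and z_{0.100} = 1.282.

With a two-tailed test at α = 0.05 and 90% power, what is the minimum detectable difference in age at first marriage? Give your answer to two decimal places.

δ = (z_{α/2} + z_β) · √((σ₁²+σ₂²)/n)
  = (1.960 + 1.282) · √(27.38/382)
  = 3.242 · √0.07168
  = 3.242 · 0.2677
  = 0.8680

Minimum detectable difference ≈ 0.87 years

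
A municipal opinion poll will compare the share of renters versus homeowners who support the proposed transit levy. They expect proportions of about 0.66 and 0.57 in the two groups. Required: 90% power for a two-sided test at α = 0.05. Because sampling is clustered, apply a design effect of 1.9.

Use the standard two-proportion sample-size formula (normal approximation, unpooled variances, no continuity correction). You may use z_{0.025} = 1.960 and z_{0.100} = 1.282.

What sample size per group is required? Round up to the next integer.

n = (z_{α/2} + z_β)² · [p₁(1−p₁) + p₂(1−p₂)] / (p₁ − p₂)²
  = (1.960 + 1.282)² · (0.66·0.34 + 0.57·0.43) / (0.09)²
  = (3.242)² · (0.2244 + 0.2451) / 0.0081
  = 10.5106 · 0.4695 / 0.0081
  = 609.22
Design effect: 1.9 × 609.22 = 1157.52.
Round up → n = 1158 per group.

n = 1158 per group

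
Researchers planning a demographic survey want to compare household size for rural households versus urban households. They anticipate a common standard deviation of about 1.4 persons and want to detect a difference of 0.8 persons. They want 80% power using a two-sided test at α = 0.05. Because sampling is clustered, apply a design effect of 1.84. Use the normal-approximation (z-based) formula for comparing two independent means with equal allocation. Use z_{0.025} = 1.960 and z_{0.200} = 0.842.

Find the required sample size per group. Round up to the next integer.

n = 89 per group

n = (z_{α/2} + z_β)² · (σ₁² + σ₂²) / δ²
  = (1.960 + 0.842)² · (2·1.4² = 3.92) / 0.8²
  = 7.8512 · 3.92 / 0.64
  = 48.09
Design effect: 1.84 × 48.09 = 88.48.
Round up → n = 89 per group.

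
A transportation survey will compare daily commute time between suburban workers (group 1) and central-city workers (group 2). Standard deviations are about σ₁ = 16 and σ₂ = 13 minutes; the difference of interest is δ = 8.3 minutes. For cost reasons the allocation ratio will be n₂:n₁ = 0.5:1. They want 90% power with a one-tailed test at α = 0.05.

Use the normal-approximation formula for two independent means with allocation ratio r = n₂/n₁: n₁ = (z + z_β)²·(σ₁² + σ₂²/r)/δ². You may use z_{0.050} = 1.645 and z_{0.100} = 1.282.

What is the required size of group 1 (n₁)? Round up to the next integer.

n₁ = 74

n₁ = (z_α + z_β)² · (σ₁² + σ₂²/r) / δ²
   = (1.645 + 1.282)² · (16² + 13²/0.5) / 8.3²
   = 8.5673 · (256 + 338) / 68.89
   = 8.5673 · 594 / 68.89
   = 73.87
Round up → n₁ = 74; n₂ = r·n₁ = 0.5 × 74 = 37.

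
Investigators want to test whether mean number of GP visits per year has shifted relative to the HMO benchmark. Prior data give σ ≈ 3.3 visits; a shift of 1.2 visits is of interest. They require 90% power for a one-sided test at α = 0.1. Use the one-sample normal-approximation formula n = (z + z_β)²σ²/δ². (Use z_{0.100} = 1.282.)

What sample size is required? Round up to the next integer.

n = 50

n = (z_α + z_β)² · σ² / δ²
  = (1.282 + 1.282)² · 3.3² / 1.2²
  = 6.5741 · 10.89 / 1.44
  = 49.72
Round up → n = 50.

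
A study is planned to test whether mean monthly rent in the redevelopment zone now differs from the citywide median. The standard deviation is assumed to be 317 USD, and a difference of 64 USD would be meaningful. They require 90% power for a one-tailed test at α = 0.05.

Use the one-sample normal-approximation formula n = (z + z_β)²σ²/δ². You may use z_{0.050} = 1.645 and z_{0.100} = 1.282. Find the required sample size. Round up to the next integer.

n = (z_α + z_β)² · σ² / δ²
  = (1.645 + 1.282)² · 317² / 64²
  = 8.5673 · 100489 / 4096
  = 210.19
Round up → n = 211.

n = 211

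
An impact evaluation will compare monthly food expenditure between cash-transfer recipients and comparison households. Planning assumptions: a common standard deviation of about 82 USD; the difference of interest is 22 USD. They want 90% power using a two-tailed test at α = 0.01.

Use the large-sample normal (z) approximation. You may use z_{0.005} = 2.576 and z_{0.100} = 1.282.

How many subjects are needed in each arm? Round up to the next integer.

n = 414 per group

n = (z_{α/2} + z_β)² · (σ₁² + σ₂²) / δ²
  = (2.576 + 1.282)² · (2·82² = 13448) / 22²
  = 14.8842 · 13448 / 484
  = 413.56
Round up → n = 414 per group.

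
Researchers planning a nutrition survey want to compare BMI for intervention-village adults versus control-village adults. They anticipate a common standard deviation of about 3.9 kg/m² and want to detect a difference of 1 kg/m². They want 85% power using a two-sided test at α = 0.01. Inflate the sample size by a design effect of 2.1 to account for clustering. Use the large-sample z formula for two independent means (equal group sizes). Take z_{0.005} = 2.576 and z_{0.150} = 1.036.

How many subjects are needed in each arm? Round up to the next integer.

n = (z_{α/2} + z_β)² · (σ₁² + σ₂²) / δ²
  = (2.576 + 1.036)² · (2·3.9² = 30.42) / 1²
  = 13.0465 · 30.42 / 1
  = 396.88
Design effect: 2.1 × 396.88 = 833.44.
Round up → n = 834 per group.

n = 834 per group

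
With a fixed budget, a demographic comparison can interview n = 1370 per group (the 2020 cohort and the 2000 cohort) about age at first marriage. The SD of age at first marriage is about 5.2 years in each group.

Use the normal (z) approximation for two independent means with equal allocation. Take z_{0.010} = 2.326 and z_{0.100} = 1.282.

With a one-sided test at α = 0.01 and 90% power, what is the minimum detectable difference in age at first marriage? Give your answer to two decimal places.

Minimum detectable difference ≈ 0.72 years

δ = (z_α + z_β) · √((σ₁²+σ₂²)/n)
  = (2.326 + 1.282) · √(54.08/1370)
  = 3.608 · √0.03947
  = 3.608 · 0.1987
  = 0.7168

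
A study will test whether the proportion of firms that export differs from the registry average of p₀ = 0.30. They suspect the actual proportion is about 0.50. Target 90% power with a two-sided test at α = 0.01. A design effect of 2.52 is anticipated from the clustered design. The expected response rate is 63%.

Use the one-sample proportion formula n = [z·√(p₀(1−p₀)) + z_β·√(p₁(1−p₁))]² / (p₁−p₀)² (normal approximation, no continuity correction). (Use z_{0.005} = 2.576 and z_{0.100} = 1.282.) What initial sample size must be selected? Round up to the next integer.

n = 332

n = [z_{α/2}·√(p₀q₀) + z_β·√(p₁q₁)]² / (p₁ − p₀)²
  = [2.576·√(0.30·0.70) + 1.282·√(0.50·0.50)]² / (0.20)²
  = [2.576·0.4583 + 1.282·0.5000]² / 0.0400
  = [1.8215]² / 0.0400
  = 82.94
Design effect: 2.52 × 82.94 = 209.02.
Adjust for 63% response: 209.02 / 0.63 = 331.78.
Round up → n = 332.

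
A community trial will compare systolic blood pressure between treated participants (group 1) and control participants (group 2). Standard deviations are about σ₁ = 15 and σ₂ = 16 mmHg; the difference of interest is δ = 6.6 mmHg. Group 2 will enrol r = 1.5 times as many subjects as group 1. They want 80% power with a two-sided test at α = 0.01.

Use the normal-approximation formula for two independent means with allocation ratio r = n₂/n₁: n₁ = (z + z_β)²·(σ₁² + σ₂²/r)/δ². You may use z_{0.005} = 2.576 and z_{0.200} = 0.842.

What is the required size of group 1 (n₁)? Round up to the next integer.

n₁ = (z_{α/2} + z_β)² · (σ₁² + σ₂²/r) / δ²
   = (2.576 + 0.842)² · (15² + 16²/1.5) / 6.6²
   = 11.6827 · (225 + 170.6667) / 43.56
   = 11.6827 · 395.6667 / 43.56
   = 106.12
Round up → n₁ = 107; n₂ = r·n₁ = 1.5 × 107 = 161.

n₁ = 107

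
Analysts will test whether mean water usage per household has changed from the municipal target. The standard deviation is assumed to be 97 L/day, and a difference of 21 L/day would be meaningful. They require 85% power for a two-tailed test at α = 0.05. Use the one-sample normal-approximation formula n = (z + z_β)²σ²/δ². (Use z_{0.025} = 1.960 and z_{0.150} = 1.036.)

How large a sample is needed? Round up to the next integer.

n = (z_{α/2} + z_β)² · σ² / δ²
  = (1.960 + 1.036)² · 97² / 21²
  = 8.9760 · 9409 / 441
  = 191.51
Round up → n = 192.

n = 192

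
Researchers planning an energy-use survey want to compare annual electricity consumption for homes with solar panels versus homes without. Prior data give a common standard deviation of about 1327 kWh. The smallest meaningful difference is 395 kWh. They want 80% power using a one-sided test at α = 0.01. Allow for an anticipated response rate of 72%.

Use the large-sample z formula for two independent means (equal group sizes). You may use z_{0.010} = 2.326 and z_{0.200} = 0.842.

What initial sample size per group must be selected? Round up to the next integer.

n = (z_α + z_β)² · (σ₁² + σ₂²) / δ²
  = (2.326 + 0.842)² · (2·1327² = 3521858) / 395²
  = 10.0362 · 3521858 / 156025
  = 226.54
Adjust for 72% response: 226.54 / 0.72 = 314.64.
Round up → n = 315 per group.

n = 315 per group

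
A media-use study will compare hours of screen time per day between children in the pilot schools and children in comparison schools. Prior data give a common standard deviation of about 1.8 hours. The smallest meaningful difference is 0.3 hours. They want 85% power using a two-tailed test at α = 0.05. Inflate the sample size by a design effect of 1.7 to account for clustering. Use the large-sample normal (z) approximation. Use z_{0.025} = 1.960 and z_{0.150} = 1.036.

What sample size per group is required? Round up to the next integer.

n = (z_{α/2} + z_β)² · (σ₁² + σ₂²) / δ²
  = (1.960 + 1.036)² · (2·1.8² = 6.48) / 0.3²
  = 8.9760 · 6.48 / 0.09
  = 646.27
Design effect: 1.7 × 646.27 = 1098.66.
Round up → n = 1099 per group.

n = 1099 per group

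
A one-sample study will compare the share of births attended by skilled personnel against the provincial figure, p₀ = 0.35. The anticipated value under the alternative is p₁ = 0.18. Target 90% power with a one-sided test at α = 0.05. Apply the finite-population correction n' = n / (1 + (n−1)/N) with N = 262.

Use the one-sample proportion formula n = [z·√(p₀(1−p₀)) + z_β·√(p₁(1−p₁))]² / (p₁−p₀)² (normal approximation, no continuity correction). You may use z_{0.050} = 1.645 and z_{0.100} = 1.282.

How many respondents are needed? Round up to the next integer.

n = [z_α·√(p₀q₀) + z_β·√(p₁q₁)]² / (p₁ − p₀)²
  = [1.645·√(0.35·0.65) + 1.282·√(0.18·0.82)]² / (-0.17)²
  = [1.645·0.4770 + 1.282·0.3842]² / 0.0289
  = [1.2771]² / 0.0289
  = 56.44
Finite-population correction (N = 262): 56.44 / (1 + (56.44 − 1)/262) = 46.58.
Round up → n = 47.

n = 47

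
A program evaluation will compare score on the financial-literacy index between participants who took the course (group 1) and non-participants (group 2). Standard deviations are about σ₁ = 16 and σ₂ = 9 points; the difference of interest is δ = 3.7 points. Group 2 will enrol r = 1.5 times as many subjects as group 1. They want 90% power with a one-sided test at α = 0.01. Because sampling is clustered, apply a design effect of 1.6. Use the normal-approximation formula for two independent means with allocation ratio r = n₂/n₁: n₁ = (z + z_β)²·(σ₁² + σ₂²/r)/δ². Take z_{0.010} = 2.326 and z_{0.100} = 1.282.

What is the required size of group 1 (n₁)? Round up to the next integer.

n₁ = (z_α + z_β)² · (σ₁² + σ₂²/r) / δ²
   = (2.326 + 1.282)² · (16² + 9²/1.5) / 3.7²
   = 13.0177 · (256 + 54) / 13.69
   = 13.0177 · 310 / 13.69
   = 294.78
Design effect: 1.6 × 294.78 = 471.64.
Round up → n₁ = 472; n₂ = r·n₁ = 1.5 × 472 = 708.

n₁ = 472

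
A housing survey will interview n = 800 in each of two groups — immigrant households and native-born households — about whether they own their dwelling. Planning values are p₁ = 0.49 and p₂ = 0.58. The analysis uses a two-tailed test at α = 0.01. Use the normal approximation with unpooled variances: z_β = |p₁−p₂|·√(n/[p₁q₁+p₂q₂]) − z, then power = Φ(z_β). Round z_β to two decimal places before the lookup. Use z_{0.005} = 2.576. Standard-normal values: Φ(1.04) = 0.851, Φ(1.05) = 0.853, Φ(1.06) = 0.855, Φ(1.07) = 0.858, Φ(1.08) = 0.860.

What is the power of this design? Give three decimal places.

Power ≈ 0.853

z_β = |p₁−p₂|·√(n/[p₁q₁+p₂q₂]) − z_{α/2}
    = 0.09 · √(800/0.4935) − 2.576
    = 0.09 · 40.2626 − 2.576
    = 3.6236 − 2.576 = 1.0476 → 1.05
Power = Φ(1.05) = 0.853.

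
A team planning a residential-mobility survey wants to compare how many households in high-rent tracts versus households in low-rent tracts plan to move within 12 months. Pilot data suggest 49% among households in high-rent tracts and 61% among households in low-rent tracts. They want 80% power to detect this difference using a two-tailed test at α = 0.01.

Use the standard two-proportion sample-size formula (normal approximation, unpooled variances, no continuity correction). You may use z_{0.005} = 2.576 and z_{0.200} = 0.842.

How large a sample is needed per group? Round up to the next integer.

n = (z_{α/2} + z_β)² · [p₁(1−p₁) + p₂(1−p₂)] / (p₁ − p₂)²
  = (2.576 + 0.842)² · (0.49·0.51 + 0.61·0.39) / (-0.12)²
  = (3.418)² · (0.2499 + 0.2379) / 0.0144
  = 11.6827 · 0.4878 / 0.0144
  = 395.75
Round up → n = 396 per group.

n = 396 per group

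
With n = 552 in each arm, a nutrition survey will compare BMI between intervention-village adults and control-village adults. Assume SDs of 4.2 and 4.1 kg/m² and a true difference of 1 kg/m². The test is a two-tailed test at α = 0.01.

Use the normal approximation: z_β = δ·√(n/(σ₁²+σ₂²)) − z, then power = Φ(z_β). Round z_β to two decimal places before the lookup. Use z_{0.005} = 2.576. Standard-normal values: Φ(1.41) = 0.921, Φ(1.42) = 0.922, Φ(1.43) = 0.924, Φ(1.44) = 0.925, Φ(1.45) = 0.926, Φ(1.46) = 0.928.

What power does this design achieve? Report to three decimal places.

Power ≈ 0.924

z_β = δ·√(n/(σ₁²+σ₂²)) − z_{α/2}
    = 1 · √(552/34.45) − 2.576
    = 1 · 4.00290 − 2.576
    = 4.0029 − 2.576 = 1.4269 → 1.43
Power = Φ(1.43) = 0.924.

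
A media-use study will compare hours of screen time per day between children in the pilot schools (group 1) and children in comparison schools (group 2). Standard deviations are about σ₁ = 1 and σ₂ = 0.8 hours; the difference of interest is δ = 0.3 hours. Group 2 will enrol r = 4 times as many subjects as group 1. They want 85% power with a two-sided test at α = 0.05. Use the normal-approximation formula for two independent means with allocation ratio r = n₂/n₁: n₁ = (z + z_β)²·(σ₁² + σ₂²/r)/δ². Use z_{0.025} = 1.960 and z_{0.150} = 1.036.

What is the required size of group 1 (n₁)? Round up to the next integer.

n₁ = 116

n₁ = (z_{α/2} + z_β)² · (σ₁² + σ₂²/r) / δ²
   = (1.960 + 1.036)² · (1² + 0.8²/4) / 0.3²
   = 8.9760 · (1 + 0.16) / 0.09
   = 8.9760 · 1.16 / 0.09
   = 115.69
Round up → n₁ = 116; n₂ = r·n₁ = 4 × 116 = 464.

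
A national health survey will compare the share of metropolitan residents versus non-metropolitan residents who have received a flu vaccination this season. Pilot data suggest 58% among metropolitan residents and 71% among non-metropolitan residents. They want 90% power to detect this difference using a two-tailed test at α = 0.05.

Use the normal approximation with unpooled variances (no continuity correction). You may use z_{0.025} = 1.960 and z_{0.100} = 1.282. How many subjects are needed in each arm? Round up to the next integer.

n = (z_{α/2} + z_β)² · [p₁(1−p₁) + p₂(1−p₂)] / (p₁ − p₂)²
  = (1.960 + 1.282)² · (0.58·0.42 + 0.71·0.29) / (-0.13)²
  = (3.242)² · (0.2436 + 0.2059) / 0.0169
  = 10.5106 · 0.4495 / 0.0169
  = 279.56
Round up → n = 280 per group.

n = 280 per group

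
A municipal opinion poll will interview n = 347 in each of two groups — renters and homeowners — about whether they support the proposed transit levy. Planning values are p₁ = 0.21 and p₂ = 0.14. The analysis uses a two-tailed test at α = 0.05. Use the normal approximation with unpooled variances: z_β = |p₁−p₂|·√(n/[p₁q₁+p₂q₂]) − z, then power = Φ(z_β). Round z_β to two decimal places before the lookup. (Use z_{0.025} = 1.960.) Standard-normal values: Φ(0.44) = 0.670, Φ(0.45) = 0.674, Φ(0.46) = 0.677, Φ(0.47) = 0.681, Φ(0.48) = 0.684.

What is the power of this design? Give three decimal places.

Power ≈ 0.684

z_β = |p₁−p₂|·√(n/[p₁q₁+p₂q₂]) − z_{α/2}
    = 0.07 · √(347/0.2863) − 1.960
    = 0.07 · 34.8140 − 1.960
    = 2.4370 − 1.960 = 0.4770 → 0.48
Power = Φ(0.48) = 0.684.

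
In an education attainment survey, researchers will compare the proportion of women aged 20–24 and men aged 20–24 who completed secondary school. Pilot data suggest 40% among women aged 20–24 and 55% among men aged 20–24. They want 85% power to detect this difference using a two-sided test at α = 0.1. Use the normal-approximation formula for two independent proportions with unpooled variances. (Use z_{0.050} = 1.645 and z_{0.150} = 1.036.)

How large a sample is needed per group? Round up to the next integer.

n = 156 per group

n = (z_{α/2} + z_β)² · [p₁(1−p₁) + p₂(1−p₂)] / (p₁ − p₂)²
  = (1.645 + 1.036)² · (0.40·0.60 + 0.55·0.45) / (-0.15)²
  = (2.681)² · (0.2400 + 0.2475) / 0.0225
  = 7.1878 · 0.4875 / 0.0225
  = 155.73
Round up → n = 156 per group.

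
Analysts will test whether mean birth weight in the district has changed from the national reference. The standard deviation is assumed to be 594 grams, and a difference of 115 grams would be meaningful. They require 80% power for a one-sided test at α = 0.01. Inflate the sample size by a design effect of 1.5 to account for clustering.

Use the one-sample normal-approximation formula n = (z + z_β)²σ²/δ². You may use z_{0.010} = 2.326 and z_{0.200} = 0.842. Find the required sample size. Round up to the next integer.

n = (z_α + z_β)² · σ² / δ²
  = (2.326 + 0.842)² · 594² / 115²
  = 10.0362 · 352836 / 13225
  = 267.76
Design effect: 1.5 × 267.76 = 401.64.
Round up → n = 402.

n = 402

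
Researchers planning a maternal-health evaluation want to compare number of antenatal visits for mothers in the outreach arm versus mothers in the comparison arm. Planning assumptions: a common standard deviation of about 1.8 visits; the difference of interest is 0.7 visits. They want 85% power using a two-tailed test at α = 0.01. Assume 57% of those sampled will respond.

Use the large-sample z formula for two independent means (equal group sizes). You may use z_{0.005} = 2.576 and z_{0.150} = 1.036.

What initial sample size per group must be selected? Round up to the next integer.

n = (z_{α/2} + z_β)² · (σ₁² + σ₂²) / δ²
  = (2.576 + 1.036)² · (2·1.8² = 6.48) / 0.7²
  = 13.0465 · 6.48 / 0.49
  = 172.53
Adjust for 57% response: 172.53 / 0.57 = 302.69.
Round up → n = 303 per group.

n = 303 per group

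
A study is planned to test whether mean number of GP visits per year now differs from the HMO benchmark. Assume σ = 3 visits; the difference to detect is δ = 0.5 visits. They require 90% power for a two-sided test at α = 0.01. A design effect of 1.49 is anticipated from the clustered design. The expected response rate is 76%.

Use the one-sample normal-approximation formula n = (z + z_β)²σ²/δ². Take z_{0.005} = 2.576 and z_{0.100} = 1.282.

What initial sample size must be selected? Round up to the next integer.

n = (z_{α/2} + z_β)² · σ² / δ²
  = (2.576 + 1.282)² · 3² / 0.5²
  = 14.8842 · 9 / 0.25
  = 535.83
Design effect: 1.49 × 535.83 = 798.39.
Adjust for 76% response: 798.39 / 0.76 = 1050.51.
Round up → n = 1051.

n = 1051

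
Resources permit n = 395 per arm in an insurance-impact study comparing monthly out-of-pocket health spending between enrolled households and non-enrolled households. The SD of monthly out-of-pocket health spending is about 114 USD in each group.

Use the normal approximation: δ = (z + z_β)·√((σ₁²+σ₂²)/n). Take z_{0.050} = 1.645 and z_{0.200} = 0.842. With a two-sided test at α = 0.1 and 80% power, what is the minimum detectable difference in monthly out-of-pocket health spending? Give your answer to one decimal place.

δ = (z_{α/2} + z_β) · √((σ₁²+σ₂²)/n)
  = (1.645 + 0.842) · √(25992/395)
  = 2.487 · √65.8025
  = 2.487 · 8.1119
  = 20.1742

Minimum detectable difference ≈ 20.2 USD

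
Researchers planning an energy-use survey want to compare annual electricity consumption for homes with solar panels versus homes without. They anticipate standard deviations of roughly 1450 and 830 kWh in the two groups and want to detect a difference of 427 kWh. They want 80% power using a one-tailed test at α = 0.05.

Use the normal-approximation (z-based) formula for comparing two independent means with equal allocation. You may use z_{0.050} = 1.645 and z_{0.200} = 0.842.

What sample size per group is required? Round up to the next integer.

n = 95 per group

n = (z_α + z_β)² · (σ₁² + σ₂²) / δ²
  = (1.645 + 0.842)² · (1450² + 830² = 2791400) / 427²
  = 6.1852 · 2791400 / 182329
  = 94.69
Round up → n = 95 per group.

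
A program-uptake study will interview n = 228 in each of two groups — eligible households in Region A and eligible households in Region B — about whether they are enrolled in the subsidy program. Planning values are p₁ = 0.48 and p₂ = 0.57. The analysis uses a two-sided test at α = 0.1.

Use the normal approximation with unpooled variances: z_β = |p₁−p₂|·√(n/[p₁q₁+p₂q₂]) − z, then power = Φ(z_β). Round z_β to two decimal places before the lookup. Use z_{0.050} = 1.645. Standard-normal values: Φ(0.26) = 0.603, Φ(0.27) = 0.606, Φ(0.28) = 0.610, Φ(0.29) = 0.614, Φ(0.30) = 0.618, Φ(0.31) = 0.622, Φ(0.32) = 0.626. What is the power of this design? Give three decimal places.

Power ≈ 0.614

z_β = |p₁−p₂|·√(n/[p₁q₁+p₂q₂]) − z_{α/2}
    = 0.09 · √(228/0.4947) − 1.645
    = 0.09 · 21.4682 − 1.645
    = 1.9321 − 1.645 = 0.2871 → 0.29
Power = Φ(0.29) = 0.614.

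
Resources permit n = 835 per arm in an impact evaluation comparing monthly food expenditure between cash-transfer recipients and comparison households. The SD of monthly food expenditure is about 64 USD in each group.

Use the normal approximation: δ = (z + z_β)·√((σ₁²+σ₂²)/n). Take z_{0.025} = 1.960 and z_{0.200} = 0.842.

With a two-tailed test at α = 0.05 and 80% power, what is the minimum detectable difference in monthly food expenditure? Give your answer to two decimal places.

Minimum detectable difference ≈ 8.78 USD

δ = (z_{α/2} + z_β) · √((σ₁²+σ₂²)/n)
  = (1.960 + 0.842) · √(8192/835)
  = 2.802 · √9.8108
  = 2.802 · 3.1322
  = 8.7765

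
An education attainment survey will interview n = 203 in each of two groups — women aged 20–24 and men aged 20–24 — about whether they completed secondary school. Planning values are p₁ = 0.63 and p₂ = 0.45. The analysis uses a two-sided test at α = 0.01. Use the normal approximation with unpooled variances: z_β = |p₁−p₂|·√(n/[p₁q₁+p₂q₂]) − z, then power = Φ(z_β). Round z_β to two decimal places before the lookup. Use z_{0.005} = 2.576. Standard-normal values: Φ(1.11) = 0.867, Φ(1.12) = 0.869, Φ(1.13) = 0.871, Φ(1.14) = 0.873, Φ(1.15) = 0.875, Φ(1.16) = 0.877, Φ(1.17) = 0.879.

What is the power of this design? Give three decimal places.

z_β = |p₁−p₂|·√(n/[p₁q₁+p₂q₂]) − z_{α/2}
    = 0.18 · √(203/0.4806) − 2.576
    = 0.18 · 20.5521 − 2.576
    = 3.6994 − 2.576 = 1.1234 → 1.12
Power = Φ(1.12) = 0.869.

Power ≈ 0.869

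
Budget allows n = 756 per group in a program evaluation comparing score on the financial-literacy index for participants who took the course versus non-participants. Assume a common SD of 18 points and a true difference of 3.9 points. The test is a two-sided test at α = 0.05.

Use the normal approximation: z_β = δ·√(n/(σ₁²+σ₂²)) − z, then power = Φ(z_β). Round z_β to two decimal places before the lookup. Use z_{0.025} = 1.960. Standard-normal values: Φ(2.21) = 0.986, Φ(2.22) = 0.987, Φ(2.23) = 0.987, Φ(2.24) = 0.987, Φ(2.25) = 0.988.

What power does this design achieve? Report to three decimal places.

Power ≈ 0.988

z_β = δ·√(n/(σ₁²+σ₂²)) − z_{α/2}
    = 3.9 · √(756/648) − 1.960
    = 3.9 · 1.08012 − 1.960
    = 4.2125 − 1.960 = 2.2525 → 2.25
Power = Φ(2.25) = 0.988.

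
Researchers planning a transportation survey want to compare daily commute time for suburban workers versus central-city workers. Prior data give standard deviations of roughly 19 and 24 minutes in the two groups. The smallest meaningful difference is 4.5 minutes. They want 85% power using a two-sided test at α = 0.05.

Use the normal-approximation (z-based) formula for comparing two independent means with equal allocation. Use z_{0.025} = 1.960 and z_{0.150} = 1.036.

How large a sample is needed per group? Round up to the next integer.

n = (z_{α/2} + z_β)² · (σ₁² + σ₂²) / δ²
  = (1.960 + 1.036)² · (19² + 24² = 937) / 4.5²
  = 8.9760 · 937 / 20.25
  = 415.33
Round up → n = 416 per group.

n = 416 per group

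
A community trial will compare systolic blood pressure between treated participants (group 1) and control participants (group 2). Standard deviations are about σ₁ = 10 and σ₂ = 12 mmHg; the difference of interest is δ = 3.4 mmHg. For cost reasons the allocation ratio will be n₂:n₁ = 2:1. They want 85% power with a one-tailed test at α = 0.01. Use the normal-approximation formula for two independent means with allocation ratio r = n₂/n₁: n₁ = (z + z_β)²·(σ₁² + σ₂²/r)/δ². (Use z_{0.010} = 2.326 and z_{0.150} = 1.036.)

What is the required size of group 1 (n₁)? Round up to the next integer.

n₁ = (z_α + z_β)² · (σ₁² + σ₂²/r) / δ²
   = (2.326 + 1.036)² · (10² + 12²/2) / 3.4²
   = 11.3030 · (100 + 72) / 11.56
   = 11.3030 · 172 / 11.56
   = 168.18
Round up → n₁ = 169; n₂ = r·n₁ = 2 × 169 = 338.

n₁ = 169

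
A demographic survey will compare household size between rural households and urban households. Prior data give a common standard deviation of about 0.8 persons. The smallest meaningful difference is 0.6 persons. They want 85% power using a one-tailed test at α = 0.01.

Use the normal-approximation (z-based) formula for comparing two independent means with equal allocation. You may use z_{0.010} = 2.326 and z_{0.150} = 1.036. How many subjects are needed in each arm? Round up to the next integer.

n = (z_α + z_β)² · (σ₁² + σ₂²) / δ²
  = (2.326 + 1.036)² · (2·0.8² = 1.28) / 0.6²
  = 11.3030 · 1.28 / 0.36
  = 40.19
Round up → n = 41 per group.

n = 41 per group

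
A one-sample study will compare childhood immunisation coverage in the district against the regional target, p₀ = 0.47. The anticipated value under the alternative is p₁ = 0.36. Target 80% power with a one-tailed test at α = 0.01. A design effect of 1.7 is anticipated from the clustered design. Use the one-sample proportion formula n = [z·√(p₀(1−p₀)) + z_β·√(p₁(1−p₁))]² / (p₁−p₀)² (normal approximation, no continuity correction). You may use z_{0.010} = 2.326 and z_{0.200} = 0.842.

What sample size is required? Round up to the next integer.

n = 345

n = [z_α·√(p₀q₀) + z_β·√(p₁q₁)]² / (p₁ − p₀)²
  = [2.326·√(0.47·0.53) + 0.842·√(0.36·0.64)]² / (-0.11)²
  = [2.326·0.4991 + 0.842·0.4800]² / 0.0121
  = [1.5651]² / 0.0121
  = 202.43
Design effect: 1.7 × 202.43 = 344.13.
Round up → n = 345.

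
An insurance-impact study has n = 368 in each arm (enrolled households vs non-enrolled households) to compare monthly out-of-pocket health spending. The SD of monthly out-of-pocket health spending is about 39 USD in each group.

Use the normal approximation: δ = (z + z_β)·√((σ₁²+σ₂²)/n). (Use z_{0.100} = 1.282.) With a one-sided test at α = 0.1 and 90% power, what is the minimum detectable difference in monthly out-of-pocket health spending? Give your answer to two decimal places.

Minimum detectable difference ≈ 7.37 USD

δ = (z_α + z_β) · √((σ₁²+σ₂²)/n)
  = (1.282 + 1.282) · √(3042/368)
  = 2.564 · √8.2663
  = 2.564 · 2.8751
  = 7.3718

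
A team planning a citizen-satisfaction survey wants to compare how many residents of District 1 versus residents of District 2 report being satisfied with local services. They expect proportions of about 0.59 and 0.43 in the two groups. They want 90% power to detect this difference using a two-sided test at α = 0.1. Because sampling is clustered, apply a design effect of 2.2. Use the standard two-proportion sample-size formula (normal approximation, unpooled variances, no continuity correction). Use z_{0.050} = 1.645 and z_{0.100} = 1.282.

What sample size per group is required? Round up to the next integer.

n = (z_{α/2} + z_β)² · [p₁(1−p₁) + p₂(1−p₂)] / (p₁ − p₂)²
  = (1.645 + 1.282)² · (0.59·0.41 + 0.43·0.57) / (0.16)²
  = (2.927)² · (0.2419 + 0.2451) / 0.0256
  = 8.5673 · 0.4870 / 0.0256
  = 162.98
Design effect: 2.2 × 162.98 = 358.56.
Round up → n = 359 per group.

n = 359 per group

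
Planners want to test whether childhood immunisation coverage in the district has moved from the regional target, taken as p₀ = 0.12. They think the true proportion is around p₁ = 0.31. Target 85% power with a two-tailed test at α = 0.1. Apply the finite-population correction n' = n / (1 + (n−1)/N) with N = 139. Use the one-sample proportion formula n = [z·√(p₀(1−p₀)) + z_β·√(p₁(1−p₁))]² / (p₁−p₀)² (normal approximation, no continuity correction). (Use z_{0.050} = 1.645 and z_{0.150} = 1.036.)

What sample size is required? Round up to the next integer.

n = [z_{α/2}·√(p₀q₀) + z_β·√(p₁q₁)]² / (p₁ − p₀)²
  = [1.645·√(0.12·0.88) + 1.036·√(0.31·0.69)]² / (0.19)²
  = [1.645·0.3250 + 1.036·0.4625]² / 0.0361
  = [1.0137]² / 0.0361
  = 28.47
Finite-population correction (N = 139): 28.47 / (1 + (28.47 − 1)/139) = 23.77.
Round up → n = 24.

n = 24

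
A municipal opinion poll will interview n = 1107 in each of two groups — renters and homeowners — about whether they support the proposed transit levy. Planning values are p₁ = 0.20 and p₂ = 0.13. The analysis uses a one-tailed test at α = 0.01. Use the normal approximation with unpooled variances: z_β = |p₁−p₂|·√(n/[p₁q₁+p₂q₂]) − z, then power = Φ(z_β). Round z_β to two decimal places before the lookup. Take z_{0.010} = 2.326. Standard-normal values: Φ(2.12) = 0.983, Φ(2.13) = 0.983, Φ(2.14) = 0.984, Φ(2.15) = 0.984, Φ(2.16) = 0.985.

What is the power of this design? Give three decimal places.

z_β = |p₁−p₂|·√(n/[p₁q₁+p₂q₂]) − z_α
    = 0.07 · √(1107/0.2731) − 2.326
    = 0.07 · 63.6668 − 2.326
    = 4.4567 − 2.326 = 2.1307 → 2.13
Power = Φ(2.13) = 0.983.

Power ≈ 0.983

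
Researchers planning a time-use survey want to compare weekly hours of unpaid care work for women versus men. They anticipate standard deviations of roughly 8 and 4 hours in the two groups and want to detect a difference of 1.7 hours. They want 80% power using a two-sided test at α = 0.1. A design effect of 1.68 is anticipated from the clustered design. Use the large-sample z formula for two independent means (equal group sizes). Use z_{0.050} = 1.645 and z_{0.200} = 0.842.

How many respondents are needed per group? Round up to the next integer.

n = 288 per group

n = (z_{α/2} + z_β)² · (σ₁² + σ₂²) / δ²
  = (1.645 + 0.842)² · (8² + 4² = 80) / 1.7²
  = 6.1852 · 80 / 2.89
  = 171.22
Design effect: 1.68 × 171.22 = 287.64.
Round up → n = 288 per group.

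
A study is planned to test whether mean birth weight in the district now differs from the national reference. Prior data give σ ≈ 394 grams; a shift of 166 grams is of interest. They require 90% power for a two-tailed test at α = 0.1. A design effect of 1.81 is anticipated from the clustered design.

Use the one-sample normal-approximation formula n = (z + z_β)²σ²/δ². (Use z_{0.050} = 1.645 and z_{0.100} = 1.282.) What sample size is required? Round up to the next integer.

n = 88

n = (z_{α/2} + z_β)² · σ² / δ²
  = (1.645 + 1.282)² · 394² / 166²
  = 8.5673 · 155236 / 27556
  = 48.26
Design effect: 1.81 × 48.26 = 87.36.
Round up → n = 88.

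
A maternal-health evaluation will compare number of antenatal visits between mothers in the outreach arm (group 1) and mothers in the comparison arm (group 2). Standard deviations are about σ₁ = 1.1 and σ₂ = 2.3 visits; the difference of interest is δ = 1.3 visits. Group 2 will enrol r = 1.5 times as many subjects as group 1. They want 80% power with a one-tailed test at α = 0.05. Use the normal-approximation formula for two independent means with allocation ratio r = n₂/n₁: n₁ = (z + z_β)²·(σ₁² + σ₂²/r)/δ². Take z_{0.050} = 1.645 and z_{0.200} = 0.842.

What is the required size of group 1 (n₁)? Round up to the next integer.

n₁ = (z_α + z_β)² · (σ₁² + σ₂²/r) / δ²
   = (1.645 + 0.842)² · (1.1² + 2.3²/1.5) / 1.3²
   = 6.1852 · (1.21 + 3.5267) / 1.69
   = 6.1852 · 4.7367 / 1.69
   = 17.34
Round up → n₁ = 18; n₂ = r·n₁ = 1.5 × 18 = 27.

n₁ = 18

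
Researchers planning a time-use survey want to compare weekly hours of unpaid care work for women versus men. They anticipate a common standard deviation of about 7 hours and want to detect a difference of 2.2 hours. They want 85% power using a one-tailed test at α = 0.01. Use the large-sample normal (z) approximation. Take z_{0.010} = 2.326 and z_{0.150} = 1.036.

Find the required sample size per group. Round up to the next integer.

n = (z_α + z_β)² · (σ₁² + σ₂²) / δ²
  = (2.326 + 1.036)² · (2·7² = 98) / 2.2²
  = 11.3030 · 98 / 4.84
  = 228.86
Round up → n = 229 per group.

n = 229 per group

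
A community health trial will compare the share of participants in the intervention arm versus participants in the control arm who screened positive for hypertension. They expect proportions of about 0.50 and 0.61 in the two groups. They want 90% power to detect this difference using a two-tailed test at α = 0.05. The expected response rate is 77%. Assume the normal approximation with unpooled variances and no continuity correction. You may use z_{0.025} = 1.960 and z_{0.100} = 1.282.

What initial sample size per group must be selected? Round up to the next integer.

n = 551 per group

n = (z_{α/2} + z_β)² · [p₁(1−p₁) + p₂(1−p₂)] / (p₁ − p₂)²
  = (1.960 + 1.282)² · (0.50·0.50 + 0.61·0.39) / (-0.11)²
  = (3.242)² · (0.2500 + 0.2379) / 0.0121
  = 10.5106 · 0.4879 / 0.0121
  = 423.81
Adjust for 77% response: 423.81 / 0.77 = 550.40.
Round up → n = 551 per group.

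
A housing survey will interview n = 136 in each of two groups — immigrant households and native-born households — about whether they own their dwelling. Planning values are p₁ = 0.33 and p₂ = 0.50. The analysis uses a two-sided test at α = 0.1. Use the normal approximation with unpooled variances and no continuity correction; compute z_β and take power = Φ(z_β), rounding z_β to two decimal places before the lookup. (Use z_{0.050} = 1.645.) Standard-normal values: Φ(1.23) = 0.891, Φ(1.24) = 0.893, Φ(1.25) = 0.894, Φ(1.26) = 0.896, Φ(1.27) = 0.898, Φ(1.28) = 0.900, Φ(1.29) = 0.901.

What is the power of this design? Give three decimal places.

Power ≈ 0.893

z_β = |p₁−p₂|·√(n/[p₁q₁+p₂q₂]) − z_{α/2}
    = 0.17 · √(136/0.4711) − 1.645
    = 0.17 · 16.9908 − 1.645
    = 2.8884 − 1.645 = 1.2434 → 1.24
Power = Φ(1.24) = 0.893.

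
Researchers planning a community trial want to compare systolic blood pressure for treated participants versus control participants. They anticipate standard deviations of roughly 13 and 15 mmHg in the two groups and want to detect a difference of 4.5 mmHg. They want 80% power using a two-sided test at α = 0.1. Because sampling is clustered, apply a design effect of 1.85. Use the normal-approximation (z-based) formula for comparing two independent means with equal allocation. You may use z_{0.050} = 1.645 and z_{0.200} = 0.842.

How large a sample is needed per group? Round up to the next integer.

n = (z_{α/2} + z_β)² · (σ₁² + σ₂²) / δ²
  = (1.645 + 0.842)² · (13² + 15² = 394) / 4.5²
  = 6.1852 · 394 / 20.25
  = 120.34
Design effect: 1.85 × 120.34 = 222.64.
Round up → n = 223 per group.

n = 223 per group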